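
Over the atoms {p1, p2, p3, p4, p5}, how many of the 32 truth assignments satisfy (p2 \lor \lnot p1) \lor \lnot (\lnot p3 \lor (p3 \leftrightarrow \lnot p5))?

26

Initial set: {T ((p2 \lor \lnot p1) \lor \lnot (\lnot p3 \lor (p3 \leftrightarrow \lnot p5)))}.
T ((p2 \lor \lnot p1) \lor \lnot (\lnot p3 \lor (p3 \leftrightarrow \lnot p5))): β-rule — branch into T (p2 \lor \lnot p1)  //  T \lnot (\lnot p3 \lor (p3 \leftrightarrow \lnot p5)).
  branch 1 (add T (p2 \lor \lnot p1)):
    T (p2 \lor \lnot p1): β-rule — branch into T p2  //  T \lnot p1.
      branch 1.1 (add T p2):
        ○ open, literals {p2=true}.
      branch 1.2 (add T \lnot p1):
        ○ open, literals {p1=false}.
  branch 2 (add T \lnot (\lnot p3 \lor (p3 \leftrightarrow \lnot p5))):
    T \lnot (\lnot p3 \lor (p3 \leftrightarrow \lnot p5)): α-rule — add F \lnot p3, F (p3 \leftrightarrow \lnot p5).
    F (p3 \leftrightarrow \lnot p5): β-rule — branch into T p3, F \lnot p5  //  F p3, T \lnot p5.
      branch 2.1 (add T p3, F \lnot p5):
        ○ open, literals {p3=true, p5=true}.
      branch 2.2 (add F p3, T \lnot p5):
        × closes — contains both p3 and \lnot p3.
1 branch closed, 3 open.
Each open branch fixes some atoms; the unmentioned ones are free. Counting distinct full assignments: branch {p2=true} (p1, p3, p4, p5) contributes 16 new; branch {p1=false} (p2, p3, p4, p5) contributes 8 new; branch {p3=true, p5=true} (p1, p2, p4) contributes 2 new. Total: 26.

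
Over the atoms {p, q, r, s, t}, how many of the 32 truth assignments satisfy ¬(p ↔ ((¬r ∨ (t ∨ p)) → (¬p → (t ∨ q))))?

14

Initial set: {¬(p ↔ ((¬r ∨ (t ∨ p)) → (¬p → (t ∨ q))))}.
¬(p ↔ ((¬r ∨ (t ∨ p)) → (¬p → (t ∨ q)))): β-rule — branch into p, ¬((¬r ∨ (t ∨ p)) → (¬p → (t ∨ q)))  //  ¬p, ((¬r ∨ (t ∨ p)) → (¬p → (t ∨ q))).
  branch 1 (add p, ¬((¬r ∨ (t ∨ p)) → (¬p → (t ∨ q)))):
    ¬((¬r ∨ (t ∨ p)) → (¬p → (t ∨ q))): α-rule — add (¬r ∨ (t ∨ p)), ¬(¬p → (t ∨ q)).
    ¬(¬p → (t ∨ q)): α-rule — add ¬p, ¬(t ∨ q).
    × closes — contains both p and ¬p.
  branch 2 (add ¬p, ((¬r ∨ (t ∨ p)) → (¬p → (t ∨ q)))):
    ((¬r ∨ (t ∨ p)) → (¬p → (t ∨ q))): β-rule — branch into ¬(¬r ∨ (t ∨ p))  //  (¬p → (t ∨ q)).
      branch 2.1 (add ¬(¬r ∨ (t ∨ p))):
        ¬(¬r ∨ (t ∨ p)): α-rule — add ¬¬r, ¬(t ∨ p).
        ¬(t ∨ p): α-rule — add ¬t, ¬p.
        ○ open, literals {p=false, r=true, t=false}.
      branch 2.2 (add (¬p → (t ∨ q))):
        (¬p → (t ∨ q)): β-rule — branch into ¬¬p  //  (t ∨ q).
          branch 2.2.1 (add ¬¬p):
            × closes — contains both p and ¬p.
          branch 2.2.2 (add (t ∨ q)):
            (t ∨ q): β-rule — branch into t  //  q.
              branch 2.2.2.1 (add t):
                ○ open, literals {p=false, t=true}.
              branch 2.2.2.2 (add q):
                ○ open, literals {p=false, q=true}.
2 branches closed, 3 open.
Each open branch fixes some atoms; the unmentioned ones are free. Counting distinct full assignments: branch {p=false, r=true, t=false} (q, s) contributes 4 new; branch {p=false, t=true} (q, r, s) contributes 8 new; branch {p=false, q=true} (r, s, t) contributes 2 new. Total: 14.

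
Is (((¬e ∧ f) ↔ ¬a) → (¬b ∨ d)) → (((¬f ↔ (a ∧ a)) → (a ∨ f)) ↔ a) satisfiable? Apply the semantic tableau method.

Satisfiable

Initial set: {((((¬e ∧ f) ↔ ¬a) → (¬b ∨ d)) → (((¬f ↔ (a ∧ a)) → (a ∨ f)) ↔ a))}.
((((¬e ∧ f) ↔ ¬a) → (¬b ∨ d)) → (((¬f ↔ (a ∧ a)) → (a ∨ f)) ↔ a)): β-rule — branch into ¬(((¬e ∧ f) ↔ ¬a) → (¬b ∨ d))  //  (((¬f ↔ (a ∧ a)) → (a ∨ f)) ↔ a).
  branch 1 (add ¬(((¬e ∧ f) ↔ ¬a) → (¬b ∨ d))):
    ¬(((¬e ∧ f) ↔ ¬a) → (¬b ∨ d)): α-rule — add ((¬e ∧ f) ↔ ¬a), ¬(¬b ∨ d).
    ¬(¬b ∨ d): α-rule — add ¬¬b, ¬d.
    ((¬e ∧ f) ↔ ¬a): β-rule — branch into (¬e ∧ f), ¬a  //  ¬(¬e ∧ f), ¬¬a.
      branch 1.1 (add (¬e ∧ f), ¬a):
        (¬e ∧ f): α-rule — add ¬e, f.
        ○ open, literals {a=0, b=1, d=0, e=0, f=1}.
      branch 1.2 (add ¬(¬e ∧ f), ¬¬a):
        ¬(¬e ∧ f): β-rule — branch into ¬¬e  //  ¬f.
          branch 1.2.1 (add ¬¬e):
            ○ open, literals {a=1, b=1, d=0, e=1}.
          branch 1.2.2 (add ¬f):
            ○ open, literals {a=1, b=1, d=0, f=0}.
  branch 2 (add (((¬f ↔ (a ∧ a)) → (a ∨ f)) ↔ a)):
    (((¬f ↔ (a ∧ a)) → (a ∨ f)) ↔ a): β-rule — branch into ((¬f ↔ (a ∧ a)) → (a ∨ f)), a  //  ¬((¬f ↔ (a ∧ a)) → (a ∨ f)), ¬a.
      branch 2.1 (add ((¬f ↔ (a ∧ a)) → (a ∨ f)), a):
        ((¬f ↔ (a ∧ a)) → (a ∨ f)): β-rule — branch into ¬(¬f ↔ (a ∧ a))  //  (a ∨ f).
          branch 2.1.1 (add ¬(¬f ↔ (a ∧ a))):
            ¬(¬f ↔ (a ∧ a)): β-rule — branch into ¬f, ¬(a ∧ a)  //  ¬¬f, (a ∧ a).
              branch 2.1.1.1 (add ¬f, ¬(a ∧ a)):
                ¬(a ∧ a): β-rule — branch into ¬a  //  ¬a.
                  branch 2.1.1.1.1 (add ¬a):
                    × closes — contains both a and ¬a.
                  branch 2.1.1.1.2 (add ¬a):
                    × closes — contains both a and ¬a.
              branch 2.1.1.2 (add ¬¬f, (a ∧ a)):
                (a ∧ a): α-rule — add a, a.
                ○ open, literals {a=1, f=1}.
          branch 2.1.2 (add (a ∨ f)):
            (a ∨ f): β-rule — branch into a  //  f.
              branch 2.1.2.1 (add a):
                ○ open, literals {a=1}.
              branch 2.1.2.2 (add f):
                ○ open, literals {a=1, f=1}.
      branch 2.2 (add ¬((¬f ↔ (a ∧ a)) → (a ∨ f)), ¬a):
        ¬((¬f ↔ (a ∧ a)) → (a ∨ f)): α-rule — add (¬f ↔ (a ∧ a)), ¬(a ∨ f).
        ¬(a ∨ f): α-rule — add ¬a, ¬f.
        (¬f ↔ (a ∧ a)): β-rule — branch into ¬f, (a ∧ a)  //  ¬¬f, ¬(a ∧ a).
          branch 2.2.1 (add ¬f, (a ∧ a)):
            (a ∧ a): α-rule — add a, a.
            × closes — contains both a and ¬a.
          branch 2.2.2 (add ¬¬f, ¬(a ∧ a)):
            × closes — contains both f and ¬f.
4 branches closed, 6 open.
An open branch gives a satisfying assignment: a=0, b=1, d=0, e=0, f=1.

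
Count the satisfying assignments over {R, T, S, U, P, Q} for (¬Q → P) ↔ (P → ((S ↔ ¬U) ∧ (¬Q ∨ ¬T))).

28

Initial set: {((¬Q → P) ↔ (P → ((S ↔ ¬U) ∧ (¬Q ∨ ¬T))))}.
((¬Q → P) ↔ (P → ((S ↔ ¬U) ∧ (¬Q ∨ ¬T)))): β-rule — branch into (¬Q → P), (P → ((S ↔ ¬U) ∧ (¬Q ∨ ¬T)))  //  ¬(¬Q → P), ¬(P → ((S ↔ ¬U) ∧ (¬Q ∨ ¬T))).
  branch 1 (add (¬Q → P), (P → ((S ↔ ¬U) ∧ (¬Q ∨ ¬T)))):
    (¬Q → P): β-rule — branch into ¬¬Q  //  P.
      branch 1.1 (add ¬¬Q):
        (P → ((S ↔ ¬U) ∧ (¬Q ∨ ¬T))): β-rule — branch into ¬P  //  ((S ↔ ¬U) ∧ (¬Q ∨ ¬T)).
          branch 1.1.1 (add ¬P):
            ○ open, literals {P=0, Q=1}.
          branch 1.1.2 (add ((S ↔ ¬U) ∧ (¬Q ∨ ¬T))):
            ((S ↔ ¬U) ∧ (¬Q ∨ ¬T)): α-rule — add (S ↔ ¬U), (¬Q ∨ ¬T).
            (S ↔ ¬U): β-rule — branch into S, ¬U  //  ¬S, ¬¬U.
              branch 1.1.2.1 (add S, ¬U):
                (¬Q ∨ ¬T): β-rule — branch into ¬Q  //  ¬T.
                  branch 1.1.2.1.1 (add ¬Q):
                    × closes — contains both Q and ¬Q.
                  branch 1.1.2.1.2 (add ¬T):
                    ○ open, literals {Q=1, S=1, T=0, U=0}.
              branch 1.1.2.2 (add ¬S, ¬¬U):
                (¬Q ∨ ¬T): β-rule — branch into ¬Q  //  ¬T.
                  branch 1.1.2.2.1 (add ¬Q):
                    × closes — contains both Q and ¬Q.
                  branch 1.1.2.2.2 (add ¬T):
                    ○ open, literals {Q=1, S=0, T=0, U=1}.
      branch 1.2 (add P):
        (P → ((S ↔ ¬U) ∧ (¬Q ∨ ¬T))): β-rule — branch into ¬P  //  ((S ↔ ¬U) ∧ (¬Q ∨ ¬T)).
          branch 1.2.1 (add ¬P):
            × closes — contains both P and ¬P.
          branch 1.2.2 (add ((S ↔ ¬U) ∧ (¬Q ∨ ¬T))):
            ((S ↔ ¬U) ∧ (¬Q ∨ ¬T)): α-rule — add (S ↔ ¬U), (¬Q ∨ ¬T).
            (S ↔ ¬U): β-rule — branch into S, ¬U  //  ¬S, ¬¬U.
              branch 1.2.2.1 (add S, ¬U):
                (¬Q ∨ ¬T): β-rule — branch into ¬Q  //  ¬T.
                  branch 1.2.2.1.1 (add ¬Q):
                    ○ open, literals {P=1, Q=0, S=1, U=0}.
                  branch 1.2.2.1.2 (add ¬T):
                    ○ open, literals {P=1, S=1, T=0, U=0}.
              branch 1.2.2.2 (add ¬S, ¬¬U):
                (¬Q ∨ ¬T): β-rule — branch into ¬Q  //  ¬T.
                  branch 1.2.2.2.1 (add ¬Q):
                    ○ open, literals {P=1, Q=0, S=0, U=1}.
                  branch 1.2.2.2.2 (add ¬T):
                    ○ open, literals {P=1, S=0, T=0, U=1}.
  branch 2 (add ¬(¬Q → P), ¬(P → ((S ↔ ¬U) ∧ (¬Q ∨ ¬T)))):
    ¬(¬Q → P): α-rule — add ¬Q, ¬P.
    ¬(P → ((S ↔ ¬U) ∧ (¬Q ∨ ¬T))): α-rule — add P, ¬((S ↔ ¬U) ∧ (¬Q ∨ ¬T)).
    × closes — contains both P and ¬P.
4 branches closed, 7 open.
Each open branch fixes some atoms; the unmentioned ones are free. Counting distinct full assignments: branch {P=0, Q=1} (R, T, S, U) contributes 16 new; branch {Q=1, S=1, T=0, U=0} (R, P) contributes 2 new; branch {Q=1, S=0, T=0, U=1} (R, P) contributes 2 new; branch {P=1, Q=0, S=1, U=0} (R, T) contributes 4 new; branch {P=1, S=1, T=0, U=0} (R, Q) contributes 0 new; branch {P=1, Q=0, S=0, U=1} (R, T) contributes 4 new; branch {P=1, S=0, T=0, U=1} (R, Q) contributes 0 new. Total: 28.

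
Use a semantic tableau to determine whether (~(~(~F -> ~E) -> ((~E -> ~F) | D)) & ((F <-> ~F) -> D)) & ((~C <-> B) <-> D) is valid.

Not valid

Assume the negation and expand:
Initial set: {~((~(~(~F -> ~E) -> ((~E -> ~F) | D)) & ((F <-> ~F) -> D)) & ((~C <-> B) <-> D))}.
~((~(~(~F -> ~E) -> ((~E -> ~F) | D)) & ((F <-> ~F) -> D)) & ((~C <-> B) <-> D)): β-rule — branch into ~(~(~(~F -> ~E) -> ((~E -> ~F) | D)) & ((F <-> ~F) -> D))  //  ~((~C <-> B) <-> D).
  branch 1 (add ~(~(~(~F -> ~E) -> ((~E -> ~F) | D)) & ((F <-> ~F) -> D))):
    ~(~(~(~F -> ~E) -> ((~E -> ~F) | D)) & ((F <-> ~F) -> D)): β-rule — branch into ~~(~(~F -> ~E) -> ((~E -> ~F) | D))  //  ~((F <-> ~F) -> D).
      branch 1.1 (add ~~(~(~F -> ~E) -> ((~E -> ~F) | D))):
        ~~(~(~F -> ~E) -> ((~E -> ~F) | D)): β-rule — branch into ~~(~F -> ~E)  //  ((~E -> ~F) | D).
          branch 1.1.1 (add ~~(~F -> ~E)):
            ~~(~F -> ~E): β-rule — branch into ~~F  //  ~E.
              branch 1.1.1.1 (add ~~F):
                ○ open, literals {F=true}.
              branch 1.1.1.2 (add ~E):
                ○ open, literals {E=false}.
          branch 1.1.2 (add ((~E -> ~F) | D)):
            ((~E -> ~F) | D): β-rule — branch into (~E -> ~F)  //  D.
              branch 1.1.2.1 (add (~E -> ~F)):
                (~E -> ~F): β-rule — branch into ~~E  //  ~F.
                  branch 1.1.2.1.1 (add ~~E):
                    ○ open, literals {E=true}.
                  branch 1.1.2.1.2 (add ~F):
                    ○ open, literals {F=false}.
              branch 1.1.2.2 (add D):
                ○ open, literals {D=true}.
      branch 1.2 (add ~((F <-> ~F) -> D)):
        ~((F <-> ~F) -> D): α-rule — add (F <-> ~F), ~D.
        (F <-> ~F): β-rule — branch into F, ~F  //  ~F, ~~F.
          branch 1.2.1 (add F, ~F):
            × closes — contains both F and ~F.
          branch 1.2.2 (add ~F, ~~F):
            × closes — contains both F and ~F.
  branch 2 (add ~((~C <-> B) <-> D)):
    ~((~C <-> B) <-> D): β-rule — branch into (~C <-> B), ~D  //  ~(~C <-> B), D.
      branch 2.1 (add (~C <-> B), ~D):
        (~C <-> B): β-rule — branch into ~C, B  //  ~~C, ~B.
          branch 2.1.1 (add ~C, B):
            ○ open, literals {B=true, C=false, D=false}.
          branch 2.1.2 (add ~~C, ~B):
            ○ open, literals {B=false, C=true, D=false}.
      branch 2.2 (add ~(~C <-> B), D):
        ~(~C <-> B): β-rule — branch into ~C, ~B  //  ~~C, B.
          branch 2.2.1 (add ~C, ~B):
            ○ open, literals {B=false, C=false, D=true}.
          branch 2.2.2 (add ~~C, B):
            ○ open, literals {B=true, C=true, D=true}.
2 branches closed, 9 open.
An open branch gives a countermodel: F=true (unmentioned atoms arbitrary); under it the original formula is false.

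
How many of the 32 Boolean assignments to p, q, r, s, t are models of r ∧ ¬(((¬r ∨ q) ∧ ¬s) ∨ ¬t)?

6

Initial set: {(r ∧ ¬(((¬r ∨ q) ∧ ¬s) ∨ ¬t))}.
(r ∧ ¬(((¬r ∨ q) ∧ ¬s) ∨ ¬t)): α-rule — add r, ¬(((¬r ∨ q) ∧ ¬s) ∨ ¬t).
¬(((¬r ∨ q) ∧ ¬s) ∨ ¬t): α-rule — add ¬((¬r ∨ q) ∧ ¬s), ¬¬t.
¬((¬r ∨ q) ∧ ¬s): β-rule — branch into ¬(¬r ∨ q)  //  ¬¬s.
  branch 1 (add ¬(¬r ∨ q)):
    ¬(¬r ∨ q): α-rule — add ¬¬r, ¬q.
    ○ open, literals {q=false, r=true, t=true}.
  branch 2 (add ¬¬s):
    ○ open, literals {r=true, s=true, t=true}.
0 branches closed, 2 open.
Each open branch fixes some atoms; the unmentioned ones are free. Counting distinct full assignments: branch {q=false, r=true, t=true} (p, s) contributes 4 new; branch {r=true, s=true, t=true} (p, q) contributes 2 new. Total: 6.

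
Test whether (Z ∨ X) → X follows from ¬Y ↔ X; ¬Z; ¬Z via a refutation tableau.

Initial set: {(¬Y ↔ X); ¬Z; ¬Z; ¬((Z ∨ X) → X)}.
¬((Z ∨ X) → X): α-rule — add (Z ∨ X), ¬X.
(¬Y ↔ X): β-rule — branch into ¬Y, X  //  ¬¬Y, ¬X.
  branch 1 (add ¬Y, X):
    × closes — contains both X and ¬X.
  branch 2 (add ¬¬Y, ¬X):
    (Z ∨ X): β-rule — branch into Z  //  X.
      branch 2.1 (add Z):
        × closes — contains both Z and ¬Z.
      branch 2.2 (add X):
        × closes — contains both X and ¬X.
All 3 branches close.
Every branch closed, so the premises entail the conclusion.

Yes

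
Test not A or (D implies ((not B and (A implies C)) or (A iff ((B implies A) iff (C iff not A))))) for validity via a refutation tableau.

Not valid

Assume the negation and expand:
Initial set: {not (not A or (D implies ((not B and (A implies C)) or (A iff ((B implies A) iff (C iff not A))))))}.
not (not A or (D implies ((not B and (A implies C)) or (A iff ((B implies A) iff (C iff not A)))))): α-rule — add not not A, not (D implies ((not B and (A implies C)) or (A iff ((B implies A) iff (C iff not A))))).
not (D implies ((not B and (A implies C)) or (A iff ((B implies A) iff (C iff not A))))): α-rule — add D, not ((not B and (A implies C)) or (A iff ((B implies A) iff (C iff not A)))).
not ((not B and (A implies C)) or (A iff ((B implies A) iff (C iff not A)))): α-rule — add not (not B and (A implies C)), not (A iff ((B implies A) iff (C iff not A))).
not (not B and (A implies C)): β-rule — branch into not not B  //  not (A implies C).
  branch 1 (add not not B):
    not (A iff ((B implies A) iff (C iff not A))): β-rule — branch into A, not ((B implies A) iff (C iff not A))  //  not A, ((B implies A) iff (C iff not A)).
      branch 1.1 (add A, not ((B implies A) iff (C iff not A))):
        not ((B implies A) iff (C iff not A)): β-rule — branch into (B implies A), not (C iff not A)  //  not (B implies A), (C iff not A).
          branch 1.1.1 (add (B implies A), not (C iff not A)):
            (B implies A): β-rule — branch into not B  //  A.
              branch 1.1.1.1 (add not B):
                × closes — contains both B and not B.
              branch 1.1.1.2 (add A):
                not (C iff not A): β-rule — branch into C, not not A  //  not C, not A.
                  branch 1.1.1.2.1 (add C, not not A):
                    ○ open, literals {A=1, B=1, C=1, D=1}.
                  branch 1.1.1.2.2 (add not C, not A):
                    × closes — contains both A and not A.
          branch 1.1.2 (add not (B implies A), (C iff not A)):
            not (B implies A): α-rule — add B, not A.
            × closes — contains both A and not A.
      branch 1.2 (add not A, ((B implies A) iff (C iff not A))):
        × closes — contains both A and not A.
  branch 2 (add not (A implies C)):
    not (A implies C): α-rule — add A, not C.
    not (A iff ((B implies A) iff (C iff not A))): β-rule — branch into A, not ((B implies A) iff (C iff not A))  //  not A, ((B implies A) iff (C iff not A)).
      branch 2.1 (add A, not ((B implies A) iff (C iff not A))):
        not ((B implies A) iff (C iff not A)): β-rule — branch into (B implies A), not (C iff not A)  //  not (B implies A), (C iff not A).
          branch 2.1.1 (add (B implies A), not (C iff not A)):
            (B implies A): β-rule — branch into not B  //  A.
              branch 2.1.1.1 (add not B):
                not (C iff not A): β-rule — branch into C, not not A  //  not C, not A.
                  branch 2.1.1.1.1 (add C, not not A):
                    × closes — contains both C and not C.
                  branch 2.1.1.1.2 (add not C, not A):
                    × closes — contains both A and not A.
              branch 2.1.1.2 (add A):
                not (C iff not A): β-rule — branch into C, not not A  //  not C, not A.
                  branch 2.1.1.2.1 (add C, not not A):
                    × closes — contains both C and not C.
                  branch 2.1.1.2.2 (add not C, not A):
                    × closes — contains both A and not A.
          branch 2.1.2 (add not (B implies A), (C iff not A)):
            not (B implies A): α-rule — add B, not A.
            × closes — contains both A and not A.
      branch 2.2 (add not A, ((B implies A) iff (C iff not A))):
        × closes — contains both A and not A.
10 branches closed, 1 open.
An open branch gives a countermodel: A=1, B=1, C=1, D=1 (unmentioned atoms arbitrary); under it the original formula is false.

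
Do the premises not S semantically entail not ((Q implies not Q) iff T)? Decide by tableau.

Initial set: {not S; not not ((Q implies not Q) iff T)}.
not not ((Q implies not Q) iff T): β-rule — branch into (Q implies not Q), T  //  not (Q implies not Q), not T.
  branch 1 (add (Q implies not Q), T):
    (Q implies not Q): β-rule — branch into not Q  //  not Q.
      branch 1.1 (add not Q):
        ○ open, literals {Q=0, S=0, T=1}.
      branch 1.2 (add not Q):
        ○ open, literals {Q=0, S=0, T=1}.
  branch 2 (add not (Q implies not Q), not T):
    not (Q implies not Q): α-rule — add Q, not not Q.
    ○ open, literals {Q=1, S=0, T=0}.
0 branches closed, 3 open.
An open branch gives a countermodel: Q=0, S=0, T=1 (unmentioned atoms arbitrary); the premises hold there but the conclusion fails.

No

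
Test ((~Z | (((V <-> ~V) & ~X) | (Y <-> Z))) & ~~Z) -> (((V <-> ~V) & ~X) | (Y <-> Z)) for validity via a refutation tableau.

Assume the negation and expand:
Initial set: {~(((~Z | (((V <-> ~V) & ~X) | (Y <-> Z))) & ~~Z) -> (((V <-> ~V) & ~X) | (Y <-> Z)))}.
~(((~Z | (((V <-> ~V) & ~X) | (Y <-> Z))) & ~~Z) -> (((V <-> ~V) & ~X) | (Y <-> Z))): α-rule — add ((~Z | (((V <-> ~V) & ~X) | (Y <-> Z))) & ~~Z), ~(((V <-> ~V) & ~X) | (Y <-> Z)).
((~Z | (((V <-> ~V) & ~X) | (Y <-> Z))) & ~~Z): α-rule — add (~Z | (((V <-> ~V) & ~X) | (Y <-> Z))), ~~Z.
~(((V <-> ~V) & ~X) | (Y <-> Z)): α-rule — add ~((V <-> ~V) & ~X), ~(Y <-> Z).
~~Z: drop double negation, giving Z.
(~Z | (((V <-> ~V) & ~X) | (Y <-> Z))): β-rule — branch into ~Z  //  (((V <-> ~V) & ~X) | (Y <-> Z)).
  branch 1 (add ~Z):
    × closes — contains both Z and ~Z.
  branch 2 (add (((V <-> ~V) & ~X) | (Y <-> Z))):
    ~((V <-> ~V) & ~X): β-rule — branch into ~(V <-> ~V)  //  ~~X.
      branch 2.1 (add ~(V <-> ~V)):
        ~(Y <-> Z): β-rule — branch into Y, ~Z  //  ~Y, Z.
          branch 2.1.1 (add Y, ~Z):
            × closes — contains both Z and ~Z.
          branch 2.1.2 (add ~Y, Z):
            (((V <-> ~V) & ~X) | (Y <-> Z)): β-rule — branch into ((V <-> ~V) & ~X)  //  (Y <-> Z).
              branch 2.1.2.1 (add ((V <-> ~V) & ~X)):
                ((V <-> ~V) & ~X): α-rule — add (V <-> ~V), ~X.
                ~(V <-> ~V): β-rule — branch into V, ~~V  //  ~V, ~V.
                  branch 2.1.2.1.1 (add V, ~~V):
                    (V <-> ~V): β-rule — branch into V, ~V  //  ~V, ~~V.
                      branch 2.1.2.1.1.1 (add V, ~V):
                        × closes — contains both V and ~V.
                      branch 2.1.2.1.1.2 (add ~V, ~~V):
                        × closes — contains both V and ~V.
                  branch 2.1.2.1.2 (add ~V, ~V):
                    (V <-> ~V): β-rule — branch into V, ~V  //  ~V, ~~V.
                      branch 2.1.2.1.2.1 (add V, ~V):
                        × closes — contains both V and ~V.
                      branch 2.1.2.1.2.2 (add ~V, ~~V):
                        × closes — contains both V and ~V.
              branch 2.1.2.2 (add (Y <-> Z)):
                ~(V <-> ~V): β-rule — branch into V, ~~V  //  ~V, ~V.
                  branch 2.1.2.2.1 (add V, ~~V):
                    (Y <-> Z): β-rule — branch into Y, Z  //  ~Y, ~Z.
                      branch 2.1.2.2.1.1 (add Y, Z):
                        × closes — contains both Y and ~Y.
                      branch 2.1.2.2.1.2 (add ~Y, ~Z):
                        × closes — contains both Z and ~Z.
                  branch 2.1.2.2.2 (add ~V, ~V):
                    (Y <-> Z): β-rule — branch into Y, Z  //  ~Y, ~Z.
                      branch 2.1.2.2.2.1 (add Y, Z):
                        × closes — contains both Y and ~Y.
                      branch 2.1.2.2.2.2 (add ~Y, ~Z):
                        × closes — contains both Z and ~Z.
      branch 2.2 (add ~~X):
        ~(Y <-> Z): β-rule — branch into Y, ~Z  //  ~Y, Z.
          branch 2.2.1 (add Y, ~Z):
            × closes — contains both Z and ~Z.
          branch 2.2.2 (add ~Y, Z):
            (((V <-> ~V) & ~X) | (Y <-> Z)): β-rule — branch into ((V <-> ~V) & ~X)  //  (Y <-> Z).
              branch 2.2.2.1 (add ((V <-> ~V) & ~X)):
                ((V <-> ~V) & ~X): α-rule — add (V <-> ~V), ~X.
                × closes — contains both X and ~X.
              branch 2.2.2.2 (add (Y <-> Z)):
                (Y <-> Z): β-rule — branch into Y, Z  //  ~Y, ~Z.
                  branch 2.2.2.2.1 (add Y, Z):
                    × closes — contains both Y and ~Y.
                  branch 2.2.2.2.2 (add ~Y, ~Z):
                    × closes — contains both Z and ~Z.
All 14 branches close.
Every branch closed, so the negation is unsatisfiable and the formula is valid.

Valid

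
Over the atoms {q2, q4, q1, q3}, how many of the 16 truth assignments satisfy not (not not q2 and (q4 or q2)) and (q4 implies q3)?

Initial set: {(not (not not q2 and (q4 or q2)) and (q4 implies q3))}.
(not (not not q2 and (q4 or q2)) and (q4 implies q3)): α-rule — add not (not not q2 and (q4 or q2)), (q4 implies q3).
not (not not q2 and (q4 or q2)): β-rule — branch into not not not q2  //  not (q4 or q2).
  branch 1 (add not not not q2):
    not not not q2: drop double negation, giving not q2.
    (q4 implies q3): β-rule — branch into not q4  //  q3.
      branch 1.1 (add not q4):
        ○ open, literals {q2=false, q4=false}.
      branch 1.2 (add q3):
        ○ open, literals {q2=false, q3=true}.
  branch 2 (add not (q4 or q2)):
    not (q4 or q2): α-rule — add not q4, not q2.
    (q4 implies q3): β-rule — branch into not q4  //  q3.
      branch 2.1 (add not q4):
        ○ open, literals {q2=false, q4=false}.
      branch 2.2 (add q3):
        ○ open, literals {q2=false, q3=true, q4=false}.
0 branches closed, 4 open.
Each open branch fixes some atoms; the unmentioned ones are free. Counting distinct full assignments: branch {q2=false, q4=false} (q1, q3) contributes 4 new; branch {q2=false, q3=true} (q4, q1) contributes 2 new; branch {q2=false, q4=false} (q1, q3) contributes 0 new; branch {q2=false, q3=true, q4=false} (q1) contributes 0 new. Total: 6.

6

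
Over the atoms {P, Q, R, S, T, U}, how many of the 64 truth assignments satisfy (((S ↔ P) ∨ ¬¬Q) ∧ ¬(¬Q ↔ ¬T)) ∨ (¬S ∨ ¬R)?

54

Initial set: {((((S ↔ P) ∨ ¬¬Q) ∧ ¬(¬Q ↔ ¬T)) ∨ (¬S ∨ ¬R))}.
((((S ↔ P) ∨ ¬¬Q) ∧ ¬(¬Q ↔ ¬T)) ∨ (¬S ∨ ¬R)): β-rule — branch into (((S ↔ P) ∨ ¬¬Q) ∧ ¬(¬Q ↔ ¬T))  //  (¬S ∨ ¬R).
  branch 1 (add (((S ↔ P) ∨ ¬¬Q) ∧ ¬(¬Q ↔ ¬T))):
    (((S ↔ P) ∨ ¬¬Q) ∧ ¬(¬Q ↔ ¬T)): α-rule — add ((S ↔ P) ∨ ¬¬Q), ¬(¬Q ↔ ¬T).
    ((S ↔ P) ∨ ¬¬Q): β-rule — branch into (S ↔ P)  //  ¬¬Q.
      branch 1.1 (add (S ↔ P)):
        ¬(¬Q ↔ ¬T): β-rule — branch into ¬Q, ¬¬T  //  ¬¬Q, ¬T.
          branch 1.1.1 (add ¬Q, ¬¬T):
            (S ↔ P): β-rule — branch into S, P  //  ¬S, ¬P.
              branch 1.1.1.1 (add S, P):
                ○ open, literals {P=1, Q=0, S=1, T=1}.
              branch 1.1.1.2 (add ¬S, ¬P):
                ○ open, literals {P=0, Q=0, S=0, T=1}.
          branch 1.1.2 (add ¬¬Q, ¬T):
            (S ↔ P): β-rule — branch into S, P  //  ¬S, ¬P.
              branch 1.1.2.1 (add S, P):
                ○ open, literals {P=1, Q=1, S=1, T=0}.
              branch 1.1.2.2 (add ¬S, ¬P):
                ○ open, literals {P=0, Q=1, S=0, T=0}.
      branch 1.2 (add ¬¬Q):
        ¬¬Q: drop double negation, giving Q.
        ¬(¬Q ↔ ¬T): β-rule — branch into ¬Q, ¬¬T  //  ¬¬Q, ¬T.
          branch 1.2.1 (add ¬Q, ¬¬T):
            × closes — contains both Q and ¬Q.
          branch 1.2.2 (add ¬¬Q, ¬T):
            ○ open, literals {Q=1, T=0}.
  branch 2 (add (¬S ∨ ¬R)):
    (¬S ∨ ¬R): β-rule — branch into ¬S  //  ¬R.
      branch 2.1 (add ¬S):
        ○ open, literals {S=0}.
      branch 2.2 (add ¬R):
        ○ open, literals {R=0}.
1 branch closed, 7 open.
Each open branch fixes some atoms; the unmentioned ones are free. Counting distinct full assignments: branch {P=1, Q=0, S=1, T=1} (R, U) contributes 4 new; branch {P=0, Q=0, S=0, T=1} (R, U) contributes 4 new; branch {P=1, Q=1, S=1, T=0} (R, U) contributes 4 new; branch {P=0, Q=1, S=0, T=0} (R, U) contributes 4 new; branch {Q=1, T=0} (P, R, S, U) contributes 8 new; branch {S=0} (P, Q, R, T, U) contributes 20 new; branch {R=0} (P, Q, S, T, U) contributes 10 new. Total: 54.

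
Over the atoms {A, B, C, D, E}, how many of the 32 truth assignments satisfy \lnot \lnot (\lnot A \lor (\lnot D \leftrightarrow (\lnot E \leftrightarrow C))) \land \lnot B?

Initial set: {(\lnot \lnot (\lnot A \lor (\lnot D \leftrightarrow (\lnot E \leftrightarrow C))) \land \lnot B)}.
(\lnot \lnot (\lnot A \lor (\lnot D \leftrightarrow (\lnot E \leftrightarrow C))) \land \lnot B): α-rule — add \lnot \lnot (\lnot A \lor (\lnot D \leftrightarrow (\lnot E \leftrightarrow C))), \lnot B.
\lnot \lnot (\lnot A \lor (\lnot D \leftrightarrow (\lnot E \leftrightarrow C))): drop double negation, giving (\lnot A \lor (\lnot D \leftrightarrow (\lnot E \leftrightarrow C))).
(\lnot A \lor (\lnot D \leftrightarrow (\lnot E \leftrightarrow C))): β-rule — branch into \lnot A  //  (\lnot D \leftrightarrow (\lnot E \leftrightarrow C)).
  branch 1 (add \lnot A):
    ○ open, literals {A=0, B=0}.
  branch 2 (add (\lnot D \leftrightarrow (\lnot E \leftrightarrow C))):
    (\lnot D \leftrightarrow (\lnot E \leftrightarrow C)): β-rule — branch into \lnot D, (\lnot E \leftrightarrow C)  //  \lnot \lnot D, \lnot (\lnot E \leftrightarrow C).
      branch 2.1 (add \lnot D, (\lnot E \leftrightarrow C)):
        (\lnot E \leftrightarrow C): β-rule — branch into \lnot E, C  //  \lnot \lnot E, \lnot C.
          branch 2.1.1 (add \lnot E, C):
            ○ open, literals {B=0, C=1, D=0, E=0}.
          branch 2.1.2 (add \lnot \lnot E, \lnot C):
            ○ open, literals {B=0, C=0, D=0, E=1}.
      branch 2.2 (add \lnot \lnot D, \lnot (\lnot E \leftrightarrow C)):
        \lnot (\lnot E \leftrightarrow C): β-rule — branch into \lnot E, \lnot C  //  \lnot \lnot E, C.
          branch 2.2.1 (add \lnot E, \lnot C):
            ○ open, literals {B=0, C=0, D=1, E=0}.
          branch 2.2.2 (add \lnot \lnot E, C):
            ○ open, literals {B=0, C=1, D=1, E=1}.
0 branches closed, 5 open.
Each open branch fixes some atoms; the unmentioned ones are free. Counting distinct full assignments: branch {A=0, B=0} (C, D, E) contributes 8 new; branch {B=0, C=1, D=0, E=0} (A) contributes 1 new; branch {B=0, C=0, D=0, E=1} (A) contributes 1 new; branch {B=0, C=0, D=1, E=0} (A) contributes 1 new; branch {B=0, C=1, D=1, E=1} (A) contributes 1 new. Total: 12.

12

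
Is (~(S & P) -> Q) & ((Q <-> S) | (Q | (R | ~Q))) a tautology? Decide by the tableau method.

Not valid

Assume the negation and expand:
Initial set: {~((~(S & P) -> Q) & ((Q <-> S) | (Q | (R | ~Q))))}.
~((~(S & P) -> Q) & ((Q <-> S) | (Q | (R | ~Q)))): β-rule — branch into ~(~(S & P) -> Q)  //  ~((Q <-> S) | (Q | (R | ~Q))).
  branch 1 (add ~(~(S & P) -> Q)):
    ~(~(S & P) -> Q): α-rule — add ~(S & P), ~Q.
    ~(S & P): β-rule — branch into ~S  //  ~P.
      branch 1.1 (add ~S):
        ○ open, literals {Q=0, S=0}.
      branch 1.2 (add ~P):
        ○ open, literals {P=0, Q=0}.
  branch 2 (add ~((Q <-> S) | (Q | (R | ~Q)))):
    ~((Q <-> S) | (Q | (R | ~Q))): α-rule — add ~(Q <-> S), ~(Q | (R | ~Q)).
    ~(Q | (R | ~Q)): α-rule — add ~Q, ~(R | ~Q).
    ~(R | ~Q): α-rule — add ~R, ~~Q.
    × closes — contains both Q and ~Q.
1 branch closed, 2 open.
An open branch gives a countermodel: Q=0, S=0 (unmentioned atoms arbitrary); under it the original formula is false.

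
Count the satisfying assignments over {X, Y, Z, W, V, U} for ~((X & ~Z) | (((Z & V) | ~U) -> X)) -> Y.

54

Initial set: {(~((X & ~Z) | (((Z & V) | ~U) -> X)) -> Y)}.
(~((X & ~Z) | (((Z & V) | ~U) -> X)) -> Y): β-rule — branch into ~~((X & ~Z) | (((Z & V) | ~U) -> X))  //  Y.
  branch 1 (add ~~((X & ~Z) | (((Z & V) | ~U) -> X))):
    ~~((X & ~Z) | (((Z & V) | ~U) -> X)): β-rule — branch into (X & ~Z)  //  (((Z & V) | ~U) -> X).
      branch 1.1 (add (X & ~Z)):
        (X & ~Z): α-rule — add X, ~Z.
        ○ open, literals {X=1, Z=0}.
      branch 1.2 (add (((Z & V) | ~U) -> X)):
        (((Z & V) | ~U) -> X): β-rule — branch into ~((Z & V) | ~U)  //  X.
          branch 1.2.1 (add ~((Z & V) | ~U)):
            ~((Z & V) | ~U): α-rule — add ~(Z & V), ~~U.
            ~(Z & V): β-rule — branch into ~Z  //  ~V.
              branch 1.2.1.1 (add ~Z):
                ○ open, literals {U=1, Z=0}.
              branch 1.2.1.2 (add ~V):
                ○ open, literals {U=1, V=0}.
          branch 1.2.2 (add X):
            ○ open, literals {X=1}.
  branch 2 (add Y):
    ○ open, literals {Y=1}.
0 branches closed, 5 open.
Each open branch fixes some atoms; the unmentioned ones are free. Counting distinct full assignments: branch {X=1, Z=0} (Y, W, V, U) contributes 16 new; branch {U=1, Z=0} (X, Y, W, V) contributes 8 new; branch {U=1, V=0} (X, Y, Z, W) contributes 8 new; branch {X=1} (Y, Z, W, V, U) contributes 12 new; branch {Y=1} (X, Z, W, V, U) contributes 10 new. Total: 54.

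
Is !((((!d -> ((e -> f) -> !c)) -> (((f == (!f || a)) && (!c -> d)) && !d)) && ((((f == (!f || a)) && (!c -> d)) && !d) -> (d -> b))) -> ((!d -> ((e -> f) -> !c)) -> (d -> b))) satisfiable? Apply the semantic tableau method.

Initial set: {!((((!d -> ((e -> f) -> !c)) -> (((f == (!f || a)) && (!c -> d)) && !d)) && ((((f == (!f || a)) && (!c -> d)) && !d) -> (d -> b))) -> ((!d -> ((e -> f) -> !c)) -> (d -> b)))}.
!((((!d -> ((e -> f) -> !c)) -> (((f == (!f || a)) && (!c -> d)) && !d)) && ((((f == (!f || a)) && (!c -> d)) && !d) -> (d -> b))) -> ((!d -> ((e -> f) -> !c)) -> (d -> b))): α-rule — add (((!d -> ((e -> f) -> !c)) -> (((f == (!f || a)) && (!c -> d)) && !d)) && ((((f == (!f || a)) && (!c -> d)) && !d) -> (d -> b))), !((!d -> ((e -> f) -> !c)) -> (d -> b)).
(((!d -> ((e -> f) -> !c)) -> (((f == (!f || a)) && (!c -> d)) && !d)) && ((((f == (!f || a)) && (!c -> d)) && !d) -> (d -> b))): α-rule — add ((!d -> ((e -> f) -> !c)) -> (((f == (!f || a)) && (!c -> d)) && !d)), ((((f == (!f || a)) && (!c -> d)) && !d) -> (d -> b)).
!((!d -> ((e -> f) -> !c)) -> (d -> b)): α-rule — add (!d -> ((e -> f) -> !c)), !(d -> b).
!(d -> b): α-rule — add d, !b.
((!d -> ((e -> f) -> !c)) -> (((f == (!f || a)) && (!c -> d)) && !d)): β-rule — branch into !(!d -> ((e -> f) -> !c))  //  (((f == (!f || a)) && (!c -> d)) && !d).
  branch 1 (add !(!d -> ((e -> f) -> !c))):
    !(!d -> ((e -> f) -> !c)): α-rule — add !d, !((e -> f) -> !c).
    × closes — contains both d and !d.
  branch 2 (add (((f == (!f || a)) && (!c -> d)) && !d)):
    (((f == (!f || a)) && (!c -> d)) && !d): α-rule — add ((f == (!f || a)) && (!c -> d)), !d.
    × closes — contains both d and !d.
All 2 branches close.
Every branch closed; the formula is unsatisfiable.

Unsatisfiable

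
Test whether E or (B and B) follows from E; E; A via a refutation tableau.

Initial set: {E; E; A; not (E or (B and B))}.
not (E or (B and B)): α-rule — add not E, not (B and B).
× closes — contains both E and not E.
All 1 branch closes.
Every branch closed, so the premises entail the conclusion.

Yes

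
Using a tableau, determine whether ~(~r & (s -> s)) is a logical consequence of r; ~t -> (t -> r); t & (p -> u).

Yes

Initial set: {r; (~t -> (t -> r)); (t & (p -> u)); ~~(~r & (s -> s))}.
(t & (p -> u)): α-rule — add t, (p -> u).
~~(~r & (s -> s)): α-rule — add ~r, (s -> s).
× closes — contains both r and ~r.
All 1 branch closes.
Every branch closed, so the premises entail the conclusion.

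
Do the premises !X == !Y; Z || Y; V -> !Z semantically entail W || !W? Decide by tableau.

Initial set: {(!X == !Y); (Z || Y); (V -> !Z); !(W || !W)}.
!(W || !W): α-rule — add !W, !!W.
× closes — contains both W and !W.
All 1 branch closes.
Every branch closed, so the premises entail the conclusion.

Yes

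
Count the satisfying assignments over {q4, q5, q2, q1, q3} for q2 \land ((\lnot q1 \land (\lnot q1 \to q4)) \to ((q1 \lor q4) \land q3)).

Initial set: {(q2 \land ((\lnot q1 \land (\lnot q1 \to q4)) \to ((q1 \lor q4) \land q3)))}.
(q2 \land ((\lnot q1 \land (\lnot q1 \to q4)) \to ((q1 \lor q4) \land q3))): α-rule — add q2, ((\lnot q1 \land (\lnot q1 \to q4)) \to ((q1 \lor q4) \land q3)).
((\lnot q1 \land (\lnot q1 \to q4)) \to ((q1 \lor q4) \land q3)): β-rule — branch into \lnot (\lnot q1 \land (\lnot q1 \to q4))  //  ((q1 \lor q4) \land q3).
  branch 1 (add \lnot (\lnot q1 \land (\lnot q1 \to q4))):
    \lnot (\lnot q1 \land (\lnot q1 \to q4)): β-rule — branch into \lnot \lnot q1  //  \lnot (\lnot q1 \to q4).
      branch 1.1 (add \lnot \lnot q1):
        ○ open, literals {q1=1, q2=1}.
      branch 1.2 (add \lnot (\lnot q1 \to q4)):
        \lnot (\lnot q1 \to q4): α-rule — add \lnot q1, \lnot q4.
        ○ open, literals {q1=0, q2=1, q4=0}.
  branch 2 (add ((q1 \lor q4) \land q3)):
    ((q1 \lor q4) \land q3): α-rule — add (q1 \lor q4), q3.
    (q1 \lor q4): β-rule — branch into q1  //  q4.
      branch 2.1 (add q1):
        ○ open, literals {q1=1, q2=1, q3=1}.
      branch 2.2 (add q4):
        ○ open, literals {q2=1, q3=1, q4=1}.
0 branches closed, 4 open.
Each open branch fixes some atoms; the unmentioned ones are free. Counting distinct full assignments: branch {q1=1, q2=1} (q4, q5, q3) contributes 8 new; branch {q1=0, q2=1, q4=0} (q5, q3) contributes 4 new; branch {q1=1, q2=1, q3=1} (q4, q5) contributes 0 new; branch {q2=1, q3=1, q4=1} (q5, q1) contributes 2 new. Total: 14.

14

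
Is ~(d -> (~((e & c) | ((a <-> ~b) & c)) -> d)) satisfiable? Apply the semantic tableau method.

Initial set: {T ~(d -> (~((e & c) | ((a <-> ~b) & c)) -> d))}.
T ~(d -> (~((e & c) | ((a <-> ~b) & c)) -> d)): α-rule — add T d, F (~((e & c) | ((a <-> ~b) & c)) -> d).
F (~((e & c) | ((a <-> ~b) & c)) -> d): α-rule — add T ~((e & c) | ((a <-> ~b) & c)), F d.
× closes — contains both d and ~d.
All 1 branch closes.
Every branch closed; the formula is unsatisfiable.

Unsatisfiable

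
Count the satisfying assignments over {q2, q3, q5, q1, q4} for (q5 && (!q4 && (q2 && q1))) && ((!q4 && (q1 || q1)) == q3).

1

Initial set: {T ((q5 && (!q4 && (q2 && q1))) && ((!q4 && (q1 || q1)) == q3))}.
T ((q5 && (!q4 && (q2 && q1))) && ((!q4 && (q1 || q1)) == q3)): α-rule — add T (q5 && (!q4 && (q2 && q1))), T ((!q4 && (q1 || q1)) == q3).
T (q5 && (!q4 && (q2 && q1))): α-rule — add T q5, T (!q4 && (q2 && q1)).
T (!q4 && (q2 && q1)): α-rule — add T !q4, T (q2 && q1).
T (q2 && q1): α-rule — add T q2, T q1.
T ((!q4 && (q1 || q1)) == q3): β-rule — branch into T (!q4 && (q1 || q1)), T q3  //  F (!q4 && (q1 || q1)), F q3.
  branch 1 (add T (!q4 && (q1 || q1)), T q3):
    T (!q4 && (q1 || q1)): α-rule — add T !q4, T (q1 || q1).
    T (q1 || q1): β-rule — branch into T q1  //  T q1.
      branch 1.1 (add T q1):
        ○ open, literals {q1=1, q2=1, q3=1, q4=0, q5=1}.
      branch 1.2 (add T q1):
        ○ open, literals {q1=1, q2=1, q3=1, q4=0, q5=1}.
  branch 2 (add F (!q4 && (q1 || q1)), F q3):
    F (!q4 && (q1 || q1)): β-rule — branch into F !q4  //  F (q1 || q1).
      branch 2.1 (add F !q4):
        × closes — contains both q4 and !q4.
      branch 2.2 (add F (q1 || q1)):
        F (q1 || q1): α-rule — add F q1, F q1.
        × closes — contains both q1 and !q1.
2 branches closed, 2 open.
Each open branch fixes some atoms; the unmentioned ones are free. Counting distinct full assignments: branch {q1=1, q2=1, q3=1, q4=0, q5=1} (none free) contributes 1 new; branch {q1=1, q2=1, q3=1, q4=0, q5=1} (none free) contributes 0 new. Total: 1.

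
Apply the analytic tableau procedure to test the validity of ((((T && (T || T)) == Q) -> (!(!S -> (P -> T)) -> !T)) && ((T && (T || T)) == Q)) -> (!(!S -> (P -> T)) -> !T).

Assume the negation and expand:
Initial set: {!(((((T && (T || T)) == Q) -> (!(!S -> (P -> T)) -> !T)) && ((T && (T || T)) == Q)) -> (!(!S -> (P -> T)) -> !T))}.
!(((((T && (T || T)) == Q) -> (!(!S -> (P -> T)) -> !T)) && ((T && (T || T)) == Q)) -> (!(!S -> (P -> T)) -> !T)): α-rule — add ((((T && (T || T)) == Q) -> (!(!S -> (P -> T)) -> !T)) && ((T && (T || T)) == Q)), !(!(!S -> (P -> T)) -> !T).
((((T && (T || T)) == Q) -> (!(!S -> (P -> T)) -> !T)) && ((T && (T || T)) == Q)): α-rule — add (((T && (T || T)) == Q) -> (!(!S -> (P -> T)) -> !T)), ((T && (T || T)) == Q).
!(!(!S -> (P -> T)) -> !T): α-rule — add !(!S -> (P -> T)), !!T.
!(!S -> (P -> T)): α-rule — add !S, !(P -> T).
!(P -> T): α-rule — add P, !T.
× closes — contains both T and !T.
All 1 branch closes.
Every branch closed, so the negation is unsatisfiable and the formula is valid.

Valid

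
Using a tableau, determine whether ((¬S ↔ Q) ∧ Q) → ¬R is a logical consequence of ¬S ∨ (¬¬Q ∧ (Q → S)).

Initial set: {(¬S ∨ (¬¬Q ∧ (Q → S))); ¬(((¬S ↔ Q) ∧ Q) → ¬R)}.
¬(((¬S ↔ Q) ∧ Q) → ¬R): α-rule — add ((¬S ↔ Q) ∧ Q), ¬¬R.
((¬S ↔ Q) ∧ Q): α-rule — add (¬S ↔ Q), Q.
(¬S ∨ (¬¬Q ∧ (Q → S))): β-rule — branch into ¬S  //  (¬¬Q ∧ (Q → S)).
  branch 1 (add ¬S):
    (¬S ↔ Q): β-rule — branch into ¬S, Q  //  ¬¬S, ¬Q.
      branch 1.1 (add ¬S, Q):
        ○ open, literals {Q=true, R=true, S=false}.
      branch 1.2 (add ¬¬S, ¬Q):
        × closes — contains both S and ¬S.
  branch 2 (add (¬¬Q ∧ (Q → S))):
    (¬¬Q ∧ (Q → S)): α-rule — add ¬¬Q, (Q → S).
    ¬¬Q: drop double negation, giving Q.
    (¬S ↔ Q): β-rule — branch into ¬S, Q  //  ¬¬S, ¬Q.
      branch 2.1 (add ¬S, Q):
        (Q → S): β-rule — branch into ¬Q  //  S.
          branch 2.1.1 (add ¬Q):
            × closes — contains both Q and ¬Q.
          branch 2.1.2 (add S):
            × closes — contains both S and ¬S.
      branch 2.2 (add ¬¬S, ¬Q):
        × closes — contains both Q and ¬Q.
4 branches closed, 1 open.
An open branch gives a countermodel: Q=true, R=true, S=false (unmentioned atoms arbitrary); the premises hold there but the conclusion fails.

No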